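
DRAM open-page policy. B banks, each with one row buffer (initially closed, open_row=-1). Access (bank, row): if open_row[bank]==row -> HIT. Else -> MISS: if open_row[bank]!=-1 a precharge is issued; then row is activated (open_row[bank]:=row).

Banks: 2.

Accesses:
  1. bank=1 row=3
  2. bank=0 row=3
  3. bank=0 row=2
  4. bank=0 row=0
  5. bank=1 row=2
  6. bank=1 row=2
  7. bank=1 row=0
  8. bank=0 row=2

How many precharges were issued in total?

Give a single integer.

Answer: 5

Derivation:
Acc 1: bank1 row3 -> MISS (open row3); precharges=0
Acc 2: bank0 row3 -> MISS (open row3); precharges=0
Acc 3: bank0 row2 -> MISS (open row2); precharges=1
Acc 4: bank0 row0 -> MISS (open row0); precharges=2
Acc 5: bank1 row2 -> MISS (open row2); precharges=3
Acc 6: bank1 row2 -> HIT
Acc 7: bank1 row0 -> MISS (open row0); precharges=4
Acc 8: bank0 row2 -> MISS (open row2); precharges=5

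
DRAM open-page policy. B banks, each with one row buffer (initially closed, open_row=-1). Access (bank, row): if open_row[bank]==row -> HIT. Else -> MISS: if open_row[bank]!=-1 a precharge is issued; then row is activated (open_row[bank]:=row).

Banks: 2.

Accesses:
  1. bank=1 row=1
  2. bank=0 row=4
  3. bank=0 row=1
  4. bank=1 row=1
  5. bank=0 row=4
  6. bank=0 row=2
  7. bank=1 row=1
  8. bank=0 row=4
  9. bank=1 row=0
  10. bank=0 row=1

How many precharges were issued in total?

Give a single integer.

Answer: 6

Derivation:
Acc 1: bank1 row1 -> MISS (open row1); precharges=0
Acc 2: bank0 row4 -> MISS (open row4); precharges=0
Acc 3: bank0 row1 -> MISS (open row1); precharges=1
Acc 4: bank1 row1 -> HIT
Acc 5: bank0 row4 -> MISS (open row4); precharges=2
Acc 6: bank0 row2 -> MISS (open row2); precharges=3
Acc 7: bank1 row1 -> HIT
Acc 8: bank0 row4 -> MISS (open row4); precharges=4
Acc 9: bank1 row0 -> MISS (open row0); precharges=5
Acc 10: bank0 row1 -> MISS (open row1); precharges=6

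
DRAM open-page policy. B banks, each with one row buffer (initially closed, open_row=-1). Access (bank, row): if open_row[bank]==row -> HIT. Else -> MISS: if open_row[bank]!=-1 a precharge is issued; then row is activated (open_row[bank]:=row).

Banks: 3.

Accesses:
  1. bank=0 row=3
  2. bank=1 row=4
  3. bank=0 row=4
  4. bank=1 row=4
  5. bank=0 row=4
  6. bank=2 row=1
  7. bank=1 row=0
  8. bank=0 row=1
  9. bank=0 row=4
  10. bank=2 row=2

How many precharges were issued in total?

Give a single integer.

Acc 1: bank0 row3 -> MISS (open row3); precharges=0
Acc 2: bank1 row4 -> MISS (open row4); precharges=0
Acc 3: bank0 row4 -> MISS (open row4); precharges=1
Acc 4: bank1 row4 -> HIT
Acc 5: bank0 row4 -> HIT
Acc 6: bank2 row1 -> MISS (open row1); precharges=1
Acc 7: bank1 row0 -> MISS (open row0); precharges=2
Acc 8: bank0 row1 -> MISS (open row1); precharges=3
Acc 9: bank0 row4 -> MISS (open row4); precharges=4
Acc 10: bank2 row2 -> MISS (open row2); precharges=5

Answer: 5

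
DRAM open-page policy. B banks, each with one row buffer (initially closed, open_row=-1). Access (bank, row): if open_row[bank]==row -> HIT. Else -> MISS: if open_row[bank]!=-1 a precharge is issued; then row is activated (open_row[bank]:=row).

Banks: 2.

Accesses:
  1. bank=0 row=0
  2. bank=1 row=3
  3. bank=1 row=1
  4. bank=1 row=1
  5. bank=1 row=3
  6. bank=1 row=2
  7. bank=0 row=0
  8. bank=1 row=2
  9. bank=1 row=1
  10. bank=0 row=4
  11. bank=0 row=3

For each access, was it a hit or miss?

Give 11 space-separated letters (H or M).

Acc 1: bank0 row0 -> MISS (open row0); precharges=0
Acc 2: bank1 row3 -> MISS (open row3); precharges=0
Acc 3: bank1 row1 -> MISS (open row1); precharges=1
Acc 4: bank1 row1 -> HIT
Acc 5: bank1 row3 -> MISS (open row3); precharges=2
Acc 6: bank1 row2 -> MISS (open row2); precharges=3
Acc 7: bank0 row0 -> HIT
Acc 8: bank1 row2 -> HIT
Acc 9: bank1 row1 -> MISS (open row1); precharges=4
Acc 10: bank0 row4 -> MISS (open row4); precharges=5
Acc 11: bank0 row3 -> MISS (open row3); precharges=6

Answer: M M M H M M H H M M M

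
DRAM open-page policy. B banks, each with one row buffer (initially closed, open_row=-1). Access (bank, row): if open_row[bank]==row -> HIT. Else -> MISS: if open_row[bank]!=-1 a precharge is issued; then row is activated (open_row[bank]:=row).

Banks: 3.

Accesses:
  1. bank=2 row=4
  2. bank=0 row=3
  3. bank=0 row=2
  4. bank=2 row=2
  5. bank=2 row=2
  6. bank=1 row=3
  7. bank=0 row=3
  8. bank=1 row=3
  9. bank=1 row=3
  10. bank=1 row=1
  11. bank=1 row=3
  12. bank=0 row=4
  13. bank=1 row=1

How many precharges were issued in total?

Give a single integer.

Answer: 7

Derivation:
Acc 1: bank2 row4 -> MISS (open row4); precharges=0
Acc 2: bank0 row3 -> MISS (open row3); precharges=0
Acc 3: bank0 row2 -> MISS (open row2); precharges=1
Acc 4: bank2 row2 -> MISS (open row2); precharges=2
Acc 5: bank2 row2 -> HIT
Acc 6: bank1 row3 -> MISS (open row3); precharges=2
Acc 7: bank0 row3 -> MISS (open row3); precharges=3
Acc 8: bank1 row3 -> HIT
Acc 9: bank1 row3 -> HIT
Acc 10: bank1 row1 -> MISS (open row1); precharges=4
Acc 11: bank1 row3 -> MISS (open row3); precharges=5
Acc 12: bank0 row4 -> MISS (open row4); precharges=6
Acc 13: bank1 row1 -> MISS (open row1); precharges=7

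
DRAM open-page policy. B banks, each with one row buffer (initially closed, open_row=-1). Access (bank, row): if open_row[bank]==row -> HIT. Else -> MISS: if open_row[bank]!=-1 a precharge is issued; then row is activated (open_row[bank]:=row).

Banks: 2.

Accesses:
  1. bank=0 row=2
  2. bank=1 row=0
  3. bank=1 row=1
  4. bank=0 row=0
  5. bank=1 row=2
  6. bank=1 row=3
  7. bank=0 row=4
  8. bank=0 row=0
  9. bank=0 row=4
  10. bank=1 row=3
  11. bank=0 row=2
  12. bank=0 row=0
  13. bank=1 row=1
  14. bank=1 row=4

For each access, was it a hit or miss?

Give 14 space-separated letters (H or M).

Acc 1: bank0 row2 -> MISS (open row2); precharges=0
Acc 2: bank1 row0 -> MISS (open row0); precharges=0
Acc 3: bank1 row1 -> MISS (open row1); precharges=1
Acc 4: bank0 row0 -> MISS (open row0); precharges=2
Acc 5: bank1 row2 -> MISS (open row2); precharges=3
Acc 6: bank1 row3 -> MISS (open row3); precharges=4
Acc 7: bank0 row4 -> MISS (open row4); precharges=5
Acc 8: bank0 row0 -> MISS (open row0); precharges=6
Acc 9: bank0 row4 -> MISS (open row4); precharges=7
Acc 10: bank1 row3 -> HIT
Acc 11: bank0 row2 -> MISS (open row2); precharges=8
Acc 12: bank0 row0 -> MISS (open row0); precharges=9
Acc 13: bank1 row1 -> MISS (open row1); precharges=10
Acc 14: bank1 row4 -> MISS (open row4); precharges=11

Answer: M M M M M M M M M H M M M M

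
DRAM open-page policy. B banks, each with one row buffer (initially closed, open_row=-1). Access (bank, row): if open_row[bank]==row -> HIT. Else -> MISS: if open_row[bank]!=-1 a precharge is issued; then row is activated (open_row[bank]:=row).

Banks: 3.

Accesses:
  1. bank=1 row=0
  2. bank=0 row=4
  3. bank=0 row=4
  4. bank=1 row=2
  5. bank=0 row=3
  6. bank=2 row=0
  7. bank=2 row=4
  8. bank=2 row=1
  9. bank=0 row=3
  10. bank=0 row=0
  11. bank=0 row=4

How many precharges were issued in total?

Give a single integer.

Acc 1: bank1 row0 -> MISS (open row0); precharges=0
Acc 2: bank0 row4 -> MISS (open row4); precharges=0
Acc 3: bank0 row4 -> HIT
Acc 4: bank1 row2 -> MISS (open row2); precharges=1
Acc 5: bank0 row3 -> MISS (open row3); precharges=2
Acc 6: bank2 row0 -> MISS (open row0); precharges=2
Acc 7: bank2 row4 -> MISS (open row4); precharges=3
Acc 8: bank2 row1 -> MISS (open row1); precharges=4
Acc 9: bank0 row3 -> HIT
Acc 10: bank0 row0 -> MISS (open row0); precharges=5
Acc 11: bank0 row4 -> MISS (open row4); precharges=6

Answer: 6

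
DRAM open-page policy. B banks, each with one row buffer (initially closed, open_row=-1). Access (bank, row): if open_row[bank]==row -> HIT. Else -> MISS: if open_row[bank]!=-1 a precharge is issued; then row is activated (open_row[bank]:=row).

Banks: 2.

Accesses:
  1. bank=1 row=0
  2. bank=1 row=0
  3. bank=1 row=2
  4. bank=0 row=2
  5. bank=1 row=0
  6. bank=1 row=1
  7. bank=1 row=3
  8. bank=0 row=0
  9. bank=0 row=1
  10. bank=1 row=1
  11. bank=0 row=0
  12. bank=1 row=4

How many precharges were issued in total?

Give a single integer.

Answer: 9

Derivation:
Acc 1: bank1 row0 -> MISS (open row0); precharges=0
Acc 2: bank1 row0 -> HIT
Acc 3: bank1 row2 -> MISS (open row2); precharges=1
Acc 4: bank0 row2 -> MISS (open row2); precharges=1
Acc 5: bank1 row0 -> MISS (open row0); precharges=2
Acc 6: bank1 row1 -> MISS (open row1); precharges=3
Acc 7: bank1 row3 -> MISS (open row3); precharges=4
Acc 8: bank0 row0 -> MISS (open row0); precharges=5
Acc 9: bank0 row1 -> MISS (open row1); precharges=6
Acc 10: bank1 row1 -> MISS (open row1); precharges=7
Acc 11: bank0 row0 -> MISS (open row0); precharges=8
Acc 12: bank1 row4 -> MISS (open row4); precharges=9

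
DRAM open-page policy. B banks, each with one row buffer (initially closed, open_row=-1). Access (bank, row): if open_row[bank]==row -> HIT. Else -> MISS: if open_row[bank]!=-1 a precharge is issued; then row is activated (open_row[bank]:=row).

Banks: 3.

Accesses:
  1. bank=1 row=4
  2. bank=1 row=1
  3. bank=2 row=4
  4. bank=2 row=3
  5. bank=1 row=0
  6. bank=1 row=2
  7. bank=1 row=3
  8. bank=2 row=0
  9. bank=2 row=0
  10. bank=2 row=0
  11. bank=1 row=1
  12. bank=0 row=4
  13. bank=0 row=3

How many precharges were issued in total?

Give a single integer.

Answer: 8

Derivation:
Acc 1: bank1 row4 -> MISS (open row4); precharges=0
Acc 2: bank1 row1 -> MISS (open row1); precharges=1
Acc 3: bank2 row4 -> MISS (open row4); precharges=1
Acc 4: bank2 row3 -> MISS (open row3); precharges=2
Acc 5: bank1 row0 -> MISS (open row0); precharges=3
Acc 6: bank1 row2 -> MISS (open row2); precharges=4
Acc 7: bank1 row3 -> MISS (open row3); precharges=5
Acc 8: bank2 row0 -> MISS (open row0); precharges=6
Acc 9: bank2 row0 -> HIT
Acc 10: bank2 row0 -> HIT
Acc 11: bank1 row1 -> MISS (open row1); precharges=7
Acc 12: bank0 row4 -> MISS (open row4); precharges=7
Acc 13: bank0 row3 -> MISS (open row3); precharges=8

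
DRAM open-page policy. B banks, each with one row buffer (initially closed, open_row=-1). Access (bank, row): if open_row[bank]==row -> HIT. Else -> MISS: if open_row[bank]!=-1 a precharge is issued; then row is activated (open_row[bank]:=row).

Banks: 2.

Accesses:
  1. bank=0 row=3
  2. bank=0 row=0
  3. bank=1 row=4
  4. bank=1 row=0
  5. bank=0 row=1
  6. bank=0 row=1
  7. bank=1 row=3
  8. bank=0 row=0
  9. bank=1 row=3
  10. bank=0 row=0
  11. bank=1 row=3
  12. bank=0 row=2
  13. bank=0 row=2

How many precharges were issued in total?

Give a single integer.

Acc 1: bank0 row3 -> MISS (open row3); precharges=0
Acc 2: bank0 row0 -> MISS (open row0); precharges=1
Acc 3: bank1 row4 -> MISS (open row4); precharges=1
Acc 4: bank1 row0 -> MISS (open row0); precharges=2
Acc 5: bank0 row1 -> MISS (open row1); precharges=3
Acc 6: bank0 row1 -> HIT
Acc 7: bank1 row3 -> MISS (open row3); precharges=4
Acc 8: bank0 row0 -> MISS (open row0); precharges=5
Acc 9: bank1 row3 -> HIT
Acc 10: bank0 row0 -> HIT
Acc 11: bank1 row3 -> HIT
Acc 12: bank0 row2 -> MISS (open row2); precharges=6
Acc 13: bank0 row2 -> HIT

Answer: 6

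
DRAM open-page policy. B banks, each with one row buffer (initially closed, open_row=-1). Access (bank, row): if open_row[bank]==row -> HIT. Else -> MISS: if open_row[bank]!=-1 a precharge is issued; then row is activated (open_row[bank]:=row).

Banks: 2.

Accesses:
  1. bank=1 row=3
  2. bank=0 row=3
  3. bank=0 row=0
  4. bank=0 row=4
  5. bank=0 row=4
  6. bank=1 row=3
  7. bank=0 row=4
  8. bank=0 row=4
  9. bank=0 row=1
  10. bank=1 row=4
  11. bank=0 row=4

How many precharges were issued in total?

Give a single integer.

Answer: 5

Derivation:
Acc 1: bank1 row3 -> MISS (open row3); precharges=0
Acc 2: bank0 row3 -> MISS (open row3); precharges=0
Acc 3: bank0 row0 -> MISS (open row0); precharges=1
Acc 4: bank0 row4 -> MISS (open row4); precharges=2
Acc 5: bank0 row4 -> HIT
Acc 6: bank1 row3 -> HIT
Acc 7: bank0 row4 -> HIT
Acc 8: bank0 row4 -> HIT
Acc 9: bank0 row1 -> MISS (open row1); precharges=3
Acc 10: bank1 row4 -> MISS (open row4); precharges=4
Acc 11: bank0 row4 -> MISS (open row4); precharges=5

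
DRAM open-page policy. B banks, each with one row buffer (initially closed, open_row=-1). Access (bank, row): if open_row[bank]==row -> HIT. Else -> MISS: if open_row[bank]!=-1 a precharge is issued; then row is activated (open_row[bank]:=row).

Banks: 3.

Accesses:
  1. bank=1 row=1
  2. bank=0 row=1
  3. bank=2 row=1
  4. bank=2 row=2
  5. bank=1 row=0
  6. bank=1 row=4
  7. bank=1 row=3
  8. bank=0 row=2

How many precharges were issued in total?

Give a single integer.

Acc 1: bank1 row1 -> MISS (open row1); precharges=0
Acc 2: bank0 row1 -> MISS (open row1); precharges=0
Acc 3: bank2 row1 -> MISS (open row1); precharges=0
Acc 4: bank2 row2 -> MISS (open row2); precharges=1
Acc 5: bank1 row0 -> MISS (open row0); precharges=2
Acc 6: bank1 row4 -> MISS (open row4); precharges=3
Acc 7: bank1 row3 -> MISS (open row3); precharges=4
Acc 8: bank0 row2 -> MISS (open row2); precharges=5

Answer: 5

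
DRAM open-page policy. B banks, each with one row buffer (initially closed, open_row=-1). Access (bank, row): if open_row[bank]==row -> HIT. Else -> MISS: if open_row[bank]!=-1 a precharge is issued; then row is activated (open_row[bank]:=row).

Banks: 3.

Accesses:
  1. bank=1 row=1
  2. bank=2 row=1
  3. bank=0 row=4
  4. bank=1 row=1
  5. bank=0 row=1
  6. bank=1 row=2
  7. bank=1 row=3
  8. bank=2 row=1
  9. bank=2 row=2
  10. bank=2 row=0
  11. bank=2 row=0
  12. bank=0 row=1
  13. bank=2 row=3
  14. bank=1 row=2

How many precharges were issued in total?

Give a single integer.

Answer: 7

Derivation:
Acc 1: bank1 row1 -> MISS (open row1); precharges=0
Acc 2: bank2 row1 -> MISS (open row1); precharges=0
Acc 3: bank0 row4 -> MISS (open row4); precharges=0
Acc 4: bank1 row1 -> HIT
Acc 5: bank0 row1 -> MISS (open row1); precharges=1
Acc 6: bank1 row2 -> MISS (open row2); precharges=2
Acc 7: bank1 row3 -> MISS (open row3); precharges=3
Acc 8: bank2 row1 -> HIT
Acc 9: bank2 row2 -> MISS (open row2); precharges=4
Acc 10: bank2 row0 -> MISS (open row0); precharges=5
Acc 11: bank2 row0 -> HIT
Acc 12: bank0 row1 -> HIT
Acc 13: bank2 row3 -> MISS (open row3); precharges=6
Acc 14: bank1 row2 -> MISS (open row2); precharges=7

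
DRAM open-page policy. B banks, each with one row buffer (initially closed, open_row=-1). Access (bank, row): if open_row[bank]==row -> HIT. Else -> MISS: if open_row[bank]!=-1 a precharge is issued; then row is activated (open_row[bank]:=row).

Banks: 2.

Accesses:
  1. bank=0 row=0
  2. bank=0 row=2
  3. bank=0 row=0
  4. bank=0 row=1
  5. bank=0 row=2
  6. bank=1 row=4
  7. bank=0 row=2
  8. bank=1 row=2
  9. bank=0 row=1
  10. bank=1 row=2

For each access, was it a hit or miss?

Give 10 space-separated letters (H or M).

Acc 1: bank0 row0 -> MISS (open row0); precharges=0
Acc 2: bank0 row2 -> MISS (open row2); precharges=1
Acc 3: bank0 row0 -> MISS (open row0); precharges=2
Acc 4: bank0 row1 -> MISS (open row1); precharges=3
Acc 5: bank0 row2 -> MISS (open row2); precharges=4
Acc 6: bank1 row4 -> MISS (open row4); precharges=4
Acc 7: bank0 row2 -> HIT
Acc 8: bank1 row2 -> MISS (open row2); precharges=5
Acc 9: bank0 row1 -> MISS (open row1); precharges=6
Acc 10: bank1 row2 -> HIT

Answer: M M M M M M H M M H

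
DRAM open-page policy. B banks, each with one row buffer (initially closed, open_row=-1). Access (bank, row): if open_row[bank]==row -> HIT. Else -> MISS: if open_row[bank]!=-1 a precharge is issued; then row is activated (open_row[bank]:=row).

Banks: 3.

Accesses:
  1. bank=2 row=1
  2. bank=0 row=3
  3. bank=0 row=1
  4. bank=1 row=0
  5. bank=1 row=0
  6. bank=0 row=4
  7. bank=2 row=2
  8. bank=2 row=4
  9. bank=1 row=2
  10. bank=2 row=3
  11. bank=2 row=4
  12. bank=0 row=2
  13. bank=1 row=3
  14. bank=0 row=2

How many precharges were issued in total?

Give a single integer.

Acc 1: bank2 row1 -> MISS (open row1); precharges=0
Acc 2: bank0 row3 -> MISS (open row3); precharges=0
Acc 3: bank0 row1 -> MISS (open row1); precharges=1
Acc 4: bank1 row0 -> MISS (open row0); precharges=1
Acc 5: bank1 row0 -> HIT
Acc 6: bank0 row4 -> MISS (open row4); precharges=2
Acc 7: bank2 row2 -> MISS (open row2); precharges=3
Acc 8: bank2 row4 -> MISS (open row4); precharges=4
Acc 9: bank1 row2 -> MISS (open row2); precharges=5
Acc 10: bank2 row3 -> MISS (open row3); precharges=6
Acc 11: bank2 row4 -> MISS (open row4); precharges=7
Acc 12: bank0 row2 -> MISS (open row2); precharges=8
Acc 13: bank1 row3 -> MISS (open row3); precharges=9
Acc 14: bank0 row2 -> HIT

Answer: 9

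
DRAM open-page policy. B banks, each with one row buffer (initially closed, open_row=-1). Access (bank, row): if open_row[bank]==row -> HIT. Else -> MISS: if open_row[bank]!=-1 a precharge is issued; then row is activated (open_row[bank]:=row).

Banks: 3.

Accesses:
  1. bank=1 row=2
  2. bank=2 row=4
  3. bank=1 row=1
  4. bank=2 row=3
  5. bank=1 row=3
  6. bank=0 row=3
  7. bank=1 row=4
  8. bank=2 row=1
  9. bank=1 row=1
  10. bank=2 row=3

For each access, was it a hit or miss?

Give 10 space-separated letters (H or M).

Acc 1: bank1 row2 -> MISS (open row2); precharges=0
Acc 2: bank2 row4 -> MISS (open row4); precharges=0
Acc 3: bank1 row1 -> MISS (open row1); precharges=1
Acc 4: bank2 row3 -> MISS (open row3); precharges=2
Acc 5: bank1 row3 -> MISS (open row3); precharges=3
Acc 6: bank0 row3 -> MISS (open row3); precharges=3
Acc 7: bank1 row4 -> MISS (open row4); precharges=4
Acc 8: bank2 row1 -> MISS (open row1); precharges=5
Acc 9: bank1 row1 -> MISS (open row1); precharges=6
Acc 10: bank2 row3 -> MISS (open row3); precharges=7

Answer: M M M M M M M M M M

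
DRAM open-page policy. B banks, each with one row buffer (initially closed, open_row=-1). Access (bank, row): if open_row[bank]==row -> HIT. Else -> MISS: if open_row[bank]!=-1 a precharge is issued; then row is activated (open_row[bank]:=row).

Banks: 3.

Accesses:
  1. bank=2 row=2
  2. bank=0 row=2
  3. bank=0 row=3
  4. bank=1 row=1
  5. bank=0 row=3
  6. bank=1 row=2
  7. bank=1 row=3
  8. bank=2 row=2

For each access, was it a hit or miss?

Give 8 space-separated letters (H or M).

Acc 1: bank2 row2 -> MISS (open row2); precharges=0
Acc 2: bank0 row2 -> MISS (open row2); precharges=0
Acc 3: bank0 row3 -> MISS (open row3); precharges=1
Acc 4: bank1 row1 -> MISS (open row1); precharges=1
Acc 5: bank0 row3 -> HIT
Acc 6: bank1 row2 -> MISS (open row2); precharges=2
Acc 7: bank1 row3 -> MISS (open row3); precharges=3
Acc 8: bank2 row2 -> HIT

Answer: M M M M H M M H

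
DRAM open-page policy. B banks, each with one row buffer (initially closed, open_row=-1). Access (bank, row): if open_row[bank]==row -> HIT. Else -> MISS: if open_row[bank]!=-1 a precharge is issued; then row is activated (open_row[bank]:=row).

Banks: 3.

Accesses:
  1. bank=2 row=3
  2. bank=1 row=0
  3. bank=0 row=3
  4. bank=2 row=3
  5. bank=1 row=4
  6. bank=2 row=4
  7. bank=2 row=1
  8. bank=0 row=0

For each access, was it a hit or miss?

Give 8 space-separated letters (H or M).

Answer: M M M H M M M M

Derivation:
Acc 1: bank2 row3 -> MISS (open row3); precharges=0
Acc 2: bank1 row0 -> MISS (open row0); precharges=0
Acc 3: bank0 row3 -> MISS (open row3); precharges=0
Acc 4: bank2 row3 -> HIT
Acc 5: bank1 row4 -> MISS (open row4); precharges=1
Acc 6: bank2 row4 -> MISS (open row4); precharges=2
Acc 7: bank2 row1 -> MISS (open row1); precharges=3
Acc 8: bank0 row0 -> MISS (open row0); precharges=4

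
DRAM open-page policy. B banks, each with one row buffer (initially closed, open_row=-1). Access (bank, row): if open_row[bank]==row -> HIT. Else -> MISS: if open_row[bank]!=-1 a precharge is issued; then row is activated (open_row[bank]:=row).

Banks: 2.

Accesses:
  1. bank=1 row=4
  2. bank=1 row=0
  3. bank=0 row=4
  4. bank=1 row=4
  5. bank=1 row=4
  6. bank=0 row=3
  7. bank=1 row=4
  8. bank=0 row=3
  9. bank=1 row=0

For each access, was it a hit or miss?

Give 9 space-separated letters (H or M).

Answer: M M M M H M H H M

Derivation:
Acc 1: bank1 row4 -> MISS (open row4); precharges=0
Acc 2: bank1 row0 -> MISS (open row0); precharges=1
Acc 3: bank0 row4 -> MISS (open row4); precharges=1
Acc 4: bank1 row4 -> MISS (open row4); precharges=2
Acc 5: bank1 row4 -> HIT
Acc 6: bank0 row3 -> MISS (open row3); precharges=3
Acc 7: bank1 row4 -> HIT
Acc 8: bank0 row3 -> HIT
Acc 9: bank1 row0 -> MISS (open row0); precharges=4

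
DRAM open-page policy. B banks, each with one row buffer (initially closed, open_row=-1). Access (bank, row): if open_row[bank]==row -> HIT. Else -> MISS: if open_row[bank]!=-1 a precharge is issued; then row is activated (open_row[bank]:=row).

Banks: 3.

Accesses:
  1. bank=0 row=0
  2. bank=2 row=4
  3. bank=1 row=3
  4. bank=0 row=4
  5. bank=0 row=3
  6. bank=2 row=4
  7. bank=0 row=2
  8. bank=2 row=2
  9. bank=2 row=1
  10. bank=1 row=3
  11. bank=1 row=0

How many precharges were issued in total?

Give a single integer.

Acc 1: bank0 row0 -> MISS (open row0); precharges=0
Acc 2: bank2 row4 -> MISS (open row4); precharges=0
Acc 3: bank1 row3 -> MISS (open row3); precharges=0
Acc 4: bank0 row4 -> MISS (open row4); precharges=1
Acc 5: bank0 row3 -> MISS (open row3); precharges=2
Acc 6: bank2 row4 -> HIT
Acc 7: bank0 row2 -> MISS (open row2); precharges=3
Acc 8: bank2 row2 -> MISS (open row2); precharges=4
Acc 9: bank2 row1 -> MISS (open row1); precharges=5
Acc 10: bank1 row3 -> HIT
Acc 11: bank1 row0 -> MISS (open row0); precharges=6

Answer: 6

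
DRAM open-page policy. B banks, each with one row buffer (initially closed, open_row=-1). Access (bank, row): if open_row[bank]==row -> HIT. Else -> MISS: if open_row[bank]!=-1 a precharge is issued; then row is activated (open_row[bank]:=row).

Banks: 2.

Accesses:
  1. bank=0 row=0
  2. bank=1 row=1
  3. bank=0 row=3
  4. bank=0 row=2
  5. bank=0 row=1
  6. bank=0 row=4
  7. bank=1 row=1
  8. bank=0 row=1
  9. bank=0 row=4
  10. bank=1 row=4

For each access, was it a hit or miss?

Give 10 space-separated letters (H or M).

Acc 1: bank0 row0 -> MISS (open row0); precharges=0
Acc 2: bank1 row1 -> MISS (open row1); precharges=0
Acc 3: bank0 row3 -> MISS (open row3); precharges=1
Acc 4: bank0 row2 -> MISS (open row2); precharges=2
Acc 5: bank0 row1 -> MISS (open row1); precharges=3
Acc 6: bank0 row4 -> MISS (open row4); precharges=4
Acc 7: bank1 row1 -> HIT
Acc 8: bank0 row1 -> MISS (open row1); precharges=5
Acc 9: bank0 row4 -> MISS (open row4); precharges=6
Acc 10: bank1 row4 -> MISS (open row4); precharges=7

Answer: M M M M M M H M M M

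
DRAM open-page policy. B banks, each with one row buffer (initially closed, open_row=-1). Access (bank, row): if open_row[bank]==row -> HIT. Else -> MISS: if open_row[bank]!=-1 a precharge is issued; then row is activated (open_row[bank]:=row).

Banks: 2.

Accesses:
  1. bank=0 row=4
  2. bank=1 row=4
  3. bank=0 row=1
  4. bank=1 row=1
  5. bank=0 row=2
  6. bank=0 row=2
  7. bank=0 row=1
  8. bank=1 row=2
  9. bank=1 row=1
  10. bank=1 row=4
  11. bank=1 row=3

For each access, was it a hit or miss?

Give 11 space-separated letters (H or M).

Acc 1: bank0 row4 -> MISS (open row4); precharges=0
Acc 2: bank1 row4 -> MISS (open row4); precharges=0
Acc 3: bank0 row1 -> MISS (open row1); precharges=1
Acc 4: bank1 row1 -> MISS (open row1); precharges=2
Acc 5: bank0 row2 -> MISS (open row2); precharges=3
Acc 6: bank0 row2 -> HIT
Acc 7: bank0 row1 -> MISS (open row1); precharges=4
Acc 8: bank1 row2 -> MISS (open row2); precharges=5
Acc 9: bank1 row1 -> MISS (open row1); precharges=6
Acc 10: bank1 row4 -> MISS (open row4); precharges=7
Acc 11: bank1 row3 -> MISS (open row3); precharges=8

Answer: M M M M M H M M M M M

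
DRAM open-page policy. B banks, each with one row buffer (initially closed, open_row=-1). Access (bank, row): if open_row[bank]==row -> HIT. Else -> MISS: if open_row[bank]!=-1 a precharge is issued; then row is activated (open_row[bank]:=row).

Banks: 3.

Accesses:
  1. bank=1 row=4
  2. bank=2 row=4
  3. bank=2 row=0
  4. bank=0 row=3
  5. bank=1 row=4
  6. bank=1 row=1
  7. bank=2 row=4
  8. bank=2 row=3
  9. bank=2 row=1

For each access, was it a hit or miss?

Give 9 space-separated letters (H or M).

Answer: M M M M H M M M M

Derivation:
Acc 1: bank1 row4 -> MISS (open row4); precharges=0
Acc 2: bank2 row4 -> MISS (open row4); precharges=0
Acc 3: bank2 row0 -> MISS (open row0); precharges=1
Acc 4: bank0 row3 -> MISS (open row3); precharges=1
Acc 5: bank1 row4 -> HIT
Acc 6: bank1 row1 -> MISS (open row1); precharges=2
Acc 7: bank2 row4 -> MISS (open row4); precharges=3
Acc 8: bank2 row3 -> MISS (open row3); precharges=4
Acc 9: bank2 row1 -> MISS (open row1); precharges=5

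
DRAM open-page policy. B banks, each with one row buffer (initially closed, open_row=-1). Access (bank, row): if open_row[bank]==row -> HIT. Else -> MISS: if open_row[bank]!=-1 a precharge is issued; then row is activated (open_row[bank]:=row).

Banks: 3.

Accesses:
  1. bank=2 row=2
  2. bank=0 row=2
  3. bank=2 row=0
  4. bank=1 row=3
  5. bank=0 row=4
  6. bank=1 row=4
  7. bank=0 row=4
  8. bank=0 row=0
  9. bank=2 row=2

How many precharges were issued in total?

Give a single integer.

Answer: 5

Derivation:
Acc 1: bank2 row2 -> MISS (open row2); precharges=0
Acc 2: bank0 row2 -> MISS (open row2); precharges=0
Acc 3: bank2 row0 -> MISS (open row0); precharges=1
Acc 4: bank1 row3 -> MISS (open row3); precharges=1
Acc 5: bank0 row4 -> MISS (open row4); precharges=2
Acc 6: bank1 row4 -> MISS (open row4); precharges=3
Acc 7: bank0 row4 -> HIT
Acc 8: bank0 row0 -> MISS (open row0); precharges=4
Acc 9: bank2 row2 -> MISS (open row2); precharges=5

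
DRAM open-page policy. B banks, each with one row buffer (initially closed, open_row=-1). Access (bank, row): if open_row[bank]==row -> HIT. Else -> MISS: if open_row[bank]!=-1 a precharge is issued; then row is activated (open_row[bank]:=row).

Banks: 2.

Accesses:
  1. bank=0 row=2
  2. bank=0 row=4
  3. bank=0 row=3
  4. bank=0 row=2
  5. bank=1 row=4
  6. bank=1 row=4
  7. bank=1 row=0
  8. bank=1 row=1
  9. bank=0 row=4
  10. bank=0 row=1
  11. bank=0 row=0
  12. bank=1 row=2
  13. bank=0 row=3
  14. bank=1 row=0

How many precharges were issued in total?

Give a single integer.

Answer: 11

Derivation:
Acc 1: bank0 row2 -> MISS (open row2); precharges=0
Acc 2: bank0 row4 -> MISS (open row4); precharges=1
Acc 3: bank0 row3 -> MISS (open row3); precharges=2
Acc 4: bank0 row2 -> MISS (open row2); precharges=3
Acc 5: bank1 row4 -> MISS (open row4); precharges=3
Acc 6: bank1 row4 -> HIT
Acc 7: bank1 row0 -> MISS (open row0); precharges=4
Acc 8: bank1 row1 -> MISS (open row1); precharges=5
Acc 9: bank0 row4 -> MISS (open row4); precharges=6
Acc 10: bank0 row1 -> MISS (open row1); precharges=7
Acc 11: bank0 row0 -> MISS (open row0); precharges=8
Acc 12: bank1 row2 -> MISS (open row2); precharges=9
Acc 13: bank0 row3 -> MISS (open row3); precharges=10
Acc 14: bank1 row0 -> MISS (open row0); precharges=11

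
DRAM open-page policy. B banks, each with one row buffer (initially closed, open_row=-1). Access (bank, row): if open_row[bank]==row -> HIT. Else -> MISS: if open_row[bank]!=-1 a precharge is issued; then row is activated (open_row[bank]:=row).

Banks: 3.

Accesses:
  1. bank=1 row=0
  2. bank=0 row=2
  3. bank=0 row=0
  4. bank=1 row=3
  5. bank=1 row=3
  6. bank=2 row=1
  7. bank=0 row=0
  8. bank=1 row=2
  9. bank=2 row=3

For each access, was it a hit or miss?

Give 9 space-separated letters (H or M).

Answer: M M M M H M H M M

Derivation:
Acc 1: bank1 row0 -> MISS (open row0); precharges=0
Acc 2: bank0 row2 -> MISS (open row2); precharges=0
Acc 3: bank0 row0 -> MISS (open row0); precharges=1
Acc 4: bank1 row3 -> MISS (open row3); precharges=2
Acc 5: bank1 row3 -> HIT
Acc 6: bank2 row1 -> MISS (open row1); precharges=2
Acc 7: bank0 row0 -> HIT
Acc 8: bank1 row2 -> MISS (open row2); precharges=3
Acc 9: bank2 row3 -> MISS (open row3); precharges=4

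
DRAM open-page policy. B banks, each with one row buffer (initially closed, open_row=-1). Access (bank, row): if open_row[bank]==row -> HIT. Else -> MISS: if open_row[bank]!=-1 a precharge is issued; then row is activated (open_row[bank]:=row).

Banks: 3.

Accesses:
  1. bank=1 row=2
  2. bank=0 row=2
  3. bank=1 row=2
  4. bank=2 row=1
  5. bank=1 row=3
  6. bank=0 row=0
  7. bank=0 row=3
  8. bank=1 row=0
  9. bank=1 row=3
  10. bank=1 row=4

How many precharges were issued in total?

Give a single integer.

Answer: 6

Derivation:
Acc 1: bank1 row2 -> MISS (open row2); precharges=0
Acc 2: bank0 row2 -> MISS (open row2); precharges=0
Acc 3: bank1 row2 -> HIT
Acc 4: bank2 row1 -> MISS (open row1); precharges=0
Acc 5: bank1 row3 -> MISS (open row3); precharges=1
Acc 6: bank0 row0 -> MISS (open row0); precharges=2
Acc 7: bank0 row3 -> MISS (open row3); precharges=3
Acc 8: bank1 row0 -> MISS (open row0); precharges=4
Acc 9: bank1 row3 -> MISS (open row3); precharges=5
Acc 10: bank1 row4 -> MISS (open row4); precharges=6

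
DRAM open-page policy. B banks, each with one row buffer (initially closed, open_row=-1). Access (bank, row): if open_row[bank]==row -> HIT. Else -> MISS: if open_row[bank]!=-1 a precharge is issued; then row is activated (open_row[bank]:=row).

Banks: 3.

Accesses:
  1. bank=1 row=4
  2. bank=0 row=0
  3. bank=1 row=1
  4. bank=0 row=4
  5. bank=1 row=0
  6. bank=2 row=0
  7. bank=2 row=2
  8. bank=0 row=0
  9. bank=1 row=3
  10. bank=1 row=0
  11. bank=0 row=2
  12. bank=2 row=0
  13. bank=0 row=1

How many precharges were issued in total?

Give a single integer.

Acc 1: bank1 row4 -> MISS (open row4); precharges=0
Acc 2: bank0 row0 -> MISS (open row0); precharges=0
Acc 3: bank1 row1 -> MISS (open row1); precharges=1
Acc 4: bank0 row4 -> MISS (open row4); precharges=2
Acc 5: bank1 row0 -> MISS (open row0); precharges=3
Acc 6: bank2 row0 -> MISS (open row0); precharges=3
Acc 7: bank2 row2 -> MISS (open row2); precharges=4
Acc 8: bank0 row0 -> MISS (open row0); precharges=5
Acc 9: bank1 row3 -> MISS (open row3); precharges=6
Acc 10: bank1 row0 -> MISS (open row0); precharges=7
Acc 11: bank0 row2 -> MISS (open row2); precharges=8
Acc 12: bank2 row0 -> MISS (open row0); precharges=9
Acc 13: bank0 row1 -> MISS (open row1); precharges=10

Answer: 10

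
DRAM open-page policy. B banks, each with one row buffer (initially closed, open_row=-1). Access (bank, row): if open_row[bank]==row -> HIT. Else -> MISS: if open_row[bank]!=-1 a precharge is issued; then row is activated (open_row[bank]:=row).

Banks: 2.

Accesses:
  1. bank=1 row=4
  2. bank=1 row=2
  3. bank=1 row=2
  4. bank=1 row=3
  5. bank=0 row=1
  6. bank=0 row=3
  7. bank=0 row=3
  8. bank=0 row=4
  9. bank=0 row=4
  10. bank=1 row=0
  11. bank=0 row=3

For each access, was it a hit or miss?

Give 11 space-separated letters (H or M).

Answer: M M H M M M H M H M M

Derivation:
Acc 1: bank1 row4 -> MISS (open row4); precharges=0
Acc 2: bank1 row2 -> MISS (open row2); precharges=1
Acc 3: bank1 row2 -> HIT
Acc 4: bank1 row3 -> MISS (open row3); precharges=2
Acc 5: bank0 row1 -> MISS (open row1); precharges=2
Acc 6: bank0 row3 -> MISS (open row3); precharges=3
Acc 7: bank0 row3 -> HIT
Acc 8: bank0 row4 -> MISS (open row4); precharges=4
Acc 9: bank0 row4 -> HIT
Acc 10: bank1 row0 -> MISS (open row0); precharges=5
Acc 11: bank0 row3 -> MISS (open row3); precharges=6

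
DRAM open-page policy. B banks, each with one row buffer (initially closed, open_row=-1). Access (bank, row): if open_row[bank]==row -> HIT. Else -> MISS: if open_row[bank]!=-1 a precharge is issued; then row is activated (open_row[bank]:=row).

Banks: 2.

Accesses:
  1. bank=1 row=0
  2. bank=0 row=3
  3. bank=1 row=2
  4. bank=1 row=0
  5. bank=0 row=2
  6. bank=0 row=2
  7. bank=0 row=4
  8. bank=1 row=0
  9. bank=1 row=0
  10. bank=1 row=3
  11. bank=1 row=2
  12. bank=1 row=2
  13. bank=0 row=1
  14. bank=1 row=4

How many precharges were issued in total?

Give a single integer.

Acc 1: bank1 row0 -> MISS (open row0); precharges=0
Acc 2: bank0 row3 -> MISS (open row3); precharges=0
Acc 3: bank1 row2 -> MISS (open row2); precharges=1
Acc 4: bank1 row0 -> MISS (open row0); precharges=2
Acc 5: bank0 row2 -> MISS (open row2); precharges=3
Acc 6: bank0 row2 -> HIT
Acc 7: bank0 row4 -> MISS (open row4); precharges=4
Acc 8: bank1 row0 -> HIT
Acc 9: bank1 row0 -> HIT
Acc 10: bank1 row3 -> MISS (open row3); precharges=5
Acc 11: bank1 row2 -> MISS (open row2); precharges=6
Acc 12: bank1 row2 -> HIT
Acc 13: bank0 row1 -> MISS (open row1); precharges=7
Acc 14: bank1 row4 -> MISS (open row4); precharges=8

Answer: 8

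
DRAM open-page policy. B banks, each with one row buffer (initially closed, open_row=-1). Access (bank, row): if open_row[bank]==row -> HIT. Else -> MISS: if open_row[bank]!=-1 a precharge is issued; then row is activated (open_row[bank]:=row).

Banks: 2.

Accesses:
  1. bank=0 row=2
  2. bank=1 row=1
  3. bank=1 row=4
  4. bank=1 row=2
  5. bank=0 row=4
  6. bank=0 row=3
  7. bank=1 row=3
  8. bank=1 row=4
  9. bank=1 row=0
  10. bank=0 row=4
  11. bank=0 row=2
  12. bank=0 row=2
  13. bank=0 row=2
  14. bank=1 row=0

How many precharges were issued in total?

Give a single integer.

Answer: 9

Derivation:
Acc 1: bank0 row2 -> MISS (open row2); precharges=0
Acc 2: bank1 row1 -> MISS (open row1); precharges=0
Acc 3: bank1 row4 -> MISS (open row4); precharges=1
Acc 4: bank1 row2 -> MISS (open row2); precharges=2
Acc 5: bank0 row4 -> MISS (open row4); precharges=3
Acc 6: bank0 row3 -> MISS (open row3); precharges=4
Acc 7: bank1 row3 -> MISS (open row3); precharges=5
Acc 8: bank1 row4 -> MISS (open row4); precharges=6
Acc 9: bank1 row0 -> MISS (open row0); precharges=7
Acc 10: bank0 row4 -> MISS (open row4); precharges=8
Acc 11: bank0 row2 -> MISS (open row2); precharges=9
Acc 12: bank0 row2 -> HIT
Acc 13: bank0 row2 -> HIT
Acc 14: bank1 row0 -> HIT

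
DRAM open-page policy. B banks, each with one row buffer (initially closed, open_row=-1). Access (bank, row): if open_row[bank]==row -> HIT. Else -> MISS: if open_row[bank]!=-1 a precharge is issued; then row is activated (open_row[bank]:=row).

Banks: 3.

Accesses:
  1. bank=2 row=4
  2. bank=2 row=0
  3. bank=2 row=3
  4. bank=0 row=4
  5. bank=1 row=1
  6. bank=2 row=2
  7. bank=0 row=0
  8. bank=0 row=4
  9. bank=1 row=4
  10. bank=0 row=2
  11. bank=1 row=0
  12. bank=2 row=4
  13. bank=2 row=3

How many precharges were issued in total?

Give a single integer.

Answer: 10

Derivation:
Acc 1: bank2 row4 -> MISS (open row4); precharges=0
Acc 2: bank2 row0 -> MISS (open row0); precharges=1
Acc 3: bank2 row3 -> MISS (open row3); precharges=2
Acc 4: bank0 row4 -> MISS (open row4); precharges=2
Acc 5: bank1 row1 -> MISS (open row1); precharges=2
Acc 6: bank2 row2 -> MISS (open row2); precharges=3
Acc 7: bank0 row0 -> MISS (open row0); precharges=4
Acc 8: bank0 row4 -> MISS (open row4); precharges=5
Acc 9: bank1 row4 -> MISS (open row4); precharges=6
Acc 10: bank0 row2 -> MISS (open row2); precharges=7
Acc 11: bank1 row0 -> MISS (open row0); precharges=8
Acc 12: bank2 row4 -> MISS (open row4); precharges=9
Acc 13: bank2 row3 -> MISS (open row3); precharges=10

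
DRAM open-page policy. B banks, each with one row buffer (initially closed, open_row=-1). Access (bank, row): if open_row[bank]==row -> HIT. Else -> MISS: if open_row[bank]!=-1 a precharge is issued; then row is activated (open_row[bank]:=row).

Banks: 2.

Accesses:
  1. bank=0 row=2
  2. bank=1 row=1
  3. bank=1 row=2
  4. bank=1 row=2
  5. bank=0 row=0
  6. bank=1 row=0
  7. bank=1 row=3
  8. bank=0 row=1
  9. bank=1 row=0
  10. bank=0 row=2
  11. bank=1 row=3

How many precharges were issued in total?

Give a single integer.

Answer: 8

Derivation:
Acc 1: bank0 row2 -> MISS (open row2); precharges=0
Acc 2: bank1 row1 -> MISS (open row1); precharges=0
Acc 3: bank1 row2 -> MISS (open row2); precharges=1
Acc 4: bank1 row2 -> HIT
Acc 5: bank0 row0 -> MISS (open row0); precharges=2
Acc 6: bank1 row0 -> MISS (open row0); precharges=3
Acc 7: bank1 row3 -> MISS (open row3); precharges=4
Acc 8: bank0 row1 -> MISS (open row1); precharges=5
Acc 9: bank1 row0 -> MISS (open row0); precharges=6
Acc 10: bank0 row2 -> MISS (open row2); precharges=7
Acc 11: bank1 row3 -> MISS (open row3); precharges=8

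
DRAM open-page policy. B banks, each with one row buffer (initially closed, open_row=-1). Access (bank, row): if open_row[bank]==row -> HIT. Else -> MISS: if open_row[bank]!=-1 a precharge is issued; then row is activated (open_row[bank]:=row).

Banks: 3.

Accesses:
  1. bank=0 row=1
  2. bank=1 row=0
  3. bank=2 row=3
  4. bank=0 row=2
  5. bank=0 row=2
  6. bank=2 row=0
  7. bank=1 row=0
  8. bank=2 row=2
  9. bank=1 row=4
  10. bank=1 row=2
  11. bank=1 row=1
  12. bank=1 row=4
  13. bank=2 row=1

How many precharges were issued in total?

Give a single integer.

Acc 1: bank0 row1 -> MISS (open row1); precharges=0
Acc 2: bank1 row0 -> MISS (open row0); precharges=0
Acc 3: bank2 row3 -> MISS (open row3); precharges=0
Acc 4: bank0 row2 -> MISS (open row2); precharges=1
Acc 5: bank0 row2 -> HIT
Acc 6: bank2 row0 -> MISS (open row0); precharges=2
Acc 7: bank1 row0 -> HIT
Acc 8: bank2 row2 -> MISS (open row2); precharges=3
Acc 9: bank1 row4 -> MISS (open row4); precharges=4
Acc 10: bank1 row2 -> MISS (open row2); precharges=5
Acc 11: bank1 row1 -> MISS (open row1); precharges=6
Acc 12: bank1 row4 -> MISS (open row4); precharges=7
Acc 13: bank2 row1 -> MISS (open row1); precharges=8

Answer: 8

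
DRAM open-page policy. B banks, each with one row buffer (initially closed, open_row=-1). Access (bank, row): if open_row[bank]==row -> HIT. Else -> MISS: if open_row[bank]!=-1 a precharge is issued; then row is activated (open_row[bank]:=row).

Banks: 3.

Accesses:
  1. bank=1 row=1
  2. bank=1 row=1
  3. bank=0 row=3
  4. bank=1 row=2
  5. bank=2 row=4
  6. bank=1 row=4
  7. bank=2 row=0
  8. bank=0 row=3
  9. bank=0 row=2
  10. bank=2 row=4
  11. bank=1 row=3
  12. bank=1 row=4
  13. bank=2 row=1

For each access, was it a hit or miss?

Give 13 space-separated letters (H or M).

Answer: M H M M M M M H M M M M M

Derivation:
Acc 1: bank1 row1 -> MISS (open row1); precharges=0
Acc 2: bank1 row1 -> HIT
Acc 3: bank0 row3 -> MISS (open row3); precharges=0
Acc 4: bank1 row2 -> MISS (open row2); precharges=1
Acc 5: bank2 row4 -> MISS (open row4); precharges=1
Acc 6: bank1 row4 -> MISS (open row4); precharges=2
Acc 7: bank2 row0 -> MISS (open row0); precharges=3
Acc 8: bank0 row3 -> HIT
Acc 9: bank0 row2 -> MISS (open row2); precharges=4
Acc 10: bank2 row4 -> MISS (open row4); precharges=5
Acc 11: bank1 row3 -> MISS (open row3); precharges=6
Acc 12: bank1 row4 -> MISS (open row4); precharges=7
Acc 13: bank2 row1 -> MISS (open row1); precharges=8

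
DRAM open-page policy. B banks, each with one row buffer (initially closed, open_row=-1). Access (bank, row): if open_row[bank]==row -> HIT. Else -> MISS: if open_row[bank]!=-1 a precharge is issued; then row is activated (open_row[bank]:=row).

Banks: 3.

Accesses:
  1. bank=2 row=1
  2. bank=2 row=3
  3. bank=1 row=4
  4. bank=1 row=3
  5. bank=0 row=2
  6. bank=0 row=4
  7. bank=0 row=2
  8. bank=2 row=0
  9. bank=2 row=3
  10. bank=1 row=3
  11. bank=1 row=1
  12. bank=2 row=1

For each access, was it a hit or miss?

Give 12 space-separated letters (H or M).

Acc 1: bank2 row1 -> MISS (open row1); precharges=0
Acc 2: bank2 row3 -> MISS (open row3); precharges=1
Acc 3: bank1 row4 -> MISS (open row4); precharges=1
Acc 4: bank1 row3 -> MISS (open row3); precharges=2
Acc 5: bank0 row2 -> MISS (open row2); precharges=2
Acc 6: bank0 row4 -> MISS (open row4); precharges=3
Acc 7: bank0 row2 -> MISS (open row2); precharges=4
Acc 8: bank2 row0 -> MISS (open row0); precharges=5
Acc 9: bank2 row3 -> MISS (open row3); precharges=6
Acc 10: bank1 row3 -> HIT
Acc 11: bank1 row1 -> MISS (open row1); precharges=7
Acc 12: bank2 row1 -> MISS (open row1); precharges=8

Answer: M M M M M M M M M H M M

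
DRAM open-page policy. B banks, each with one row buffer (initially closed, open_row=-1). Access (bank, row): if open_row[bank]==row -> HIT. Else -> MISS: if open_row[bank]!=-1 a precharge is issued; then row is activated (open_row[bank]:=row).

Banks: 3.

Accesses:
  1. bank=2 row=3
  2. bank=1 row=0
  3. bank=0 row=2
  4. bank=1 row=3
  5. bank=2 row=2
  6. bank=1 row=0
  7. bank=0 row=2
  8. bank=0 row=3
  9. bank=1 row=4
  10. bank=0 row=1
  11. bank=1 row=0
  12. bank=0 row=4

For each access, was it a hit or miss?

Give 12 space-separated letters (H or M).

Answer: M M M M M M H M M M M M

Derivation:
Acc 1: bank2 row3 -> MISS (open row3); precharges=0
Acc 2: bank1 row0 -> MISS (open row0); precharges=0
Acc 3: bank0 row2 -> MISS (open row2); precharges=0
Acc 4: bank1 row3 -> MISS (open row3); precharges=1
Acc 5: bank2 row2 -> MISS (open row2); precharges=2
Acc 6: bank1 row0 -> MISS (open row0); precharges=3
Acc 7: bank0 row2 -> HIT
Acc 8: bank0 row3 -> MISS (open row3); precharges=4
Acc 9: bank1 row4 -> MISS (open row4); precharges=5
Acc 10: bank0 row1 -> MISS (open row1); precharges=6
Acc 11: bank1 row0 -> MISS (open row0); precharges=7
Acc 12: bank0 row4 -> MISS (open row4); precharges=8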